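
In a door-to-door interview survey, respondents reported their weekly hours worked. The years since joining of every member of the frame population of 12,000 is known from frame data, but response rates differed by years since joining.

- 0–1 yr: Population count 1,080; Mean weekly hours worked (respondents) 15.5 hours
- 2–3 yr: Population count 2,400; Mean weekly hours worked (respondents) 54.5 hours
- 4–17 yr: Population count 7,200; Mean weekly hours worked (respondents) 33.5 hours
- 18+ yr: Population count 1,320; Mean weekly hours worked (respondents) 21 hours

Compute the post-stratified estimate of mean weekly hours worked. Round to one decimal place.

Reweight to the known years since joining distribution:
  0–1 yr: (1,080/12,000) × 15.5 = 1.395
  2–3 yr: (2,400/12,000) × 54.5 = 10.9
  4–17 yr: (7,200/12,000) × 33.5 = 20.1
  18+ yr: (1,320/12,000) × 21 = 2.31
Post-stratified estimate = 34.705 → 34.7.

34.7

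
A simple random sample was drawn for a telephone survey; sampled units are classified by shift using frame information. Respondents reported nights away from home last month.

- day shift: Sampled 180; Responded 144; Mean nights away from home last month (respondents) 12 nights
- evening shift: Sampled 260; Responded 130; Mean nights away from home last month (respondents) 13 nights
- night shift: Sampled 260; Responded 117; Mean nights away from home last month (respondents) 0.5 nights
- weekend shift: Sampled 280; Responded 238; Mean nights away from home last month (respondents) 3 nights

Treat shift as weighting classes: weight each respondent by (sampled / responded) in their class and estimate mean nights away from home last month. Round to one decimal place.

6.6

Response rates by class: day shift 144/180 = 80%, evening shift 130/260 = 50%, night shift 117/260 = 45%, weekend shift 238/280 = 85%.
With weight = n_sampled/n_responded per class, the weighted class total is n_sampled:
  day shift: 180 × 12 = 2160
  evening shift: 260 × 13 = 3380
  night shift: 260 × 0.5 = 130
  weekend shift: 280 × 3 = 840
Adjusted estimate = 6510 / 980 = 6.64286 → 6.6.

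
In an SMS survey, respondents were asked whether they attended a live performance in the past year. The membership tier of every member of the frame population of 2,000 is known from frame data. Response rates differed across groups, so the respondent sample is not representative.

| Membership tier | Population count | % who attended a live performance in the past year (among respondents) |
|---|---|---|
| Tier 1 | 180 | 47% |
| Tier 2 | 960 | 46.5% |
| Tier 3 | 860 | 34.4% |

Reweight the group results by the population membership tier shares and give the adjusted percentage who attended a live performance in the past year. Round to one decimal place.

Reweight to the known membership tier distribution:
  Tier 1: (180/2,000) × 47 = 4.23
  Tier 2: (960/2,000) × 46.5 = 22.32
  Tier 3: (860/2,000) × 34.4 = 14.792
Post-stratified estimate = 41.342 → 41.3%.

41.3%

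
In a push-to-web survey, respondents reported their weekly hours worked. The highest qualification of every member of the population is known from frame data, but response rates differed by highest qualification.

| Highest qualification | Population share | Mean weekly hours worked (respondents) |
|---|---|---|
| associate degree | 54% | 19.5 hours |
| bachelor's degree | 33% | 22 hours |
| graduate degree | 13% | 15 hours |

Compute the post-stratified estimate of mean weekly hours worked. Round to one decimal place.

19.7

Each cell contributes population-share × respondent value:
  associate degree: 0.54 × 19.5 = 10.53
  bachelor's degree: 0.33 × 22 = 7.26
  graduate degree: 0.13 × 15 = 1.95
Post-stratified estimate = 19.74 → 19.7.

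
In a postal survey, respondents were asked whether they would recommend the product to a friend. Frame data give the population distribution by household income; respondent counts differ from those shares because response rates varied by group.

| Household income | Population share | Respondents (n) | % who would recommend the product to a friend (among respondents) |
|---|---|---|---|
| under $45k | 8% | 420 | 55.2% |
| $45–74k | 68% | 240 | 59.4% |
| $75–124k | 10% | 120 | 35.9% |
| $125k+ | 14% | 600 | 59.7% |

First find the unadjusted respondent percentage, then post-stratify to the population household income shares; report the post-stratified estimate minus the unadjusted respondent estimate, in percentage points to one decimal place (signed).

+0.5 percentage points

Without adjustment, the pooled respondent share is:
  (420/1380)×55.2 + (240/1380)×59.4 + (120/1380)×35.9 + (600/1380)×59.7 = 56.2087%
Reweighting by population household income shares:
  0.08×55.2 + 0.68×59.4 + 0.1×35.9 + 0.14×59.7 = 56.756%
Difference = 56.756 − 56.2087 = 0.5473 pp.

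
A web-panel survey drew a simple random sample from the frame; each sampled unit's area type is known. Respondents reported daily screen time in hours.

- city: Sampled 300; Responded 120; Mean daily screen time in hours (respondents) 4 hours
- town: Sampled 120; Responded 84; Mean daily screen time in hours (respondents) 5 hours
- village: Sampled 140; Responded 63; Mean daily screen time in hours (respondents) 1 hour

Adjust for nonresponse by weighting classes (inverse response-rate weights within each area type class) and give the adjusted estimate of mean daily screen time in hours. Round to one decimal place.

3.5

Response rates by class: city 120/300 = 40%, town 84/120 = 70%, village 63/140 = 45%.
Each respondent's weight = sampled/responded in their class; summing within a class gives n_sampled, so:
  city: 300 × 4 = 1200
  town: 120 × 5 = 600
  village: 140 × 1 = 140
Adjusted estimate = 1940 / 560 = 3.46429 → 3.5.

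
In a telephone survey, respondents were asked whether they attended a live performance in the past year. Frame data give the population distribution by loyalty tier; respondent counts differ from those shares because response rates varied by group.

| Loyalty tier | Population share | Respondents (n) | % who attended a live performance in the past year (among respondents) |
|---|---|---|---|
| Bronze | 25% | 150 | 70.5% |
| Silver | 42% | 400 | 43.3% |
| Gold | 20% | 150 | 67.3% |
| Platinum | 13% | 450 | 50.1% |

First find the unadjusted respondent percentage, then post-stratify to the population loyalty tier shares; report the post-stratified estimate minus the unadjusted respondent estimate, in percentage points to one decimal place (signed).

Unadjusted (pooled respondent) estimate weights by respondent counts:
  (150/1150)×70.5 + (400/1150)×43.3 + (150/1150)×67.3 + (450/1150)×50.1 = 52.6391%
Post-stratified estimate weights by population shares:
  0.25×70.5 + 0.42×43.3 + 0.2×67.3 + 0.13×50.1 = 55.784%
Difference = 55.784 − 52.6391 = 3.1449 pp.

+3.1 percentage points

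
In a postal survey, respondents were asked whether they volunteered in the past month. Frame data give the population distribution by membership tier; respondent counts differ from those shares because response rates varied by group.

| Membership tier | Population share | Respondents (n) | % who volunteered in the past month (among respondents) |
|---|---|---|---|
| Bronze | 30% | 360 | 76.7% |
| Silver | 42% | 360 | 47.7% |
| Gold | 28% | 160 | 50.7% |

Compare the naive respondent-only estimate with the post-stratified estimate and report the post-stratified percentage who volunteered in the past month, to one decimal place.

Unadjusted (pooled respondent) estimate weights by respondent counts:
  (360/880)×76.7 + (360/880)×47.7 + (160/880)×50.7 = 60.1091%
Reweighting by population membership tier shares:
  0.3×76.7 + 0.42×47.7 + 0.28×50.7 = 57.24%

57.2%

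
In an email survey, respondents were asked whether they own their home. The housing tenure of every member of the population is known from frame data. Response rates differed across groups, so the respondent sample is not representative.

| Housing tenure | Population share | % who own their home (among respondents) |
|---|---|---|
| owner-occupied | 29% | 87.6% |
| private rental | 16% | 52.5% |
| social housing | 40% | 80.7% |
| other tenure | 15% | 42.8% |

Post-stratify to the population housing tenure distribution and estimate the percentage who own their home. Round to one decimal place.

Post-stratification weights by population share, not respondent share:
  owner-occupied: 0.29 × 87.6 = 25.404
  private rental: 0.16 × 52.5 = 8.4
  social housing: 0.4 × 80.7 = 32.28
  other tenure: 0.15 × 42.8 = 6.42
Post-stratified estimate = 72.504 → 72.5%.

72.5%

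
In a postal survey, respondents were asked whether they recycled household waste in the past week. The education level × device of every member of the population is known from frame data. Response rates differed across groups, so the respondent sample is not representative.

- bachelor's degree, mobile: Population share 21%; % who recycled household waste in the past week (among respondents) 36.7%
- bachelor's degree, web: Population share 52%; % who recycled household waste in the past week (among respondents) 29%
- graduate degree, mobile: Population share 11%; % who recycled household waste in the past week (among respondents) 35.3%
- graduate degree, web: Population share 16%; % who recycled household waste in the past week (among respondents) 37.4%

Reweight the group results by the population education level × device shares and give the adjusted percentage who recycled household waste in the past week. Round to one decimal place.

Post-stratification weights by population share, not respondent share:
  bachelor's degree, mobile: 0.21 × 36.7 = 7.707
  bachelor's degree, web: 0.52 × 29 = 15.08
  graduate degree, mobile: 0.11 × 35.3 = 3.883
  graduate degree, web: 0.16 × 37.4 = 5.984
Post-stratified estimate = 32.654 → 32.7%.

32.7%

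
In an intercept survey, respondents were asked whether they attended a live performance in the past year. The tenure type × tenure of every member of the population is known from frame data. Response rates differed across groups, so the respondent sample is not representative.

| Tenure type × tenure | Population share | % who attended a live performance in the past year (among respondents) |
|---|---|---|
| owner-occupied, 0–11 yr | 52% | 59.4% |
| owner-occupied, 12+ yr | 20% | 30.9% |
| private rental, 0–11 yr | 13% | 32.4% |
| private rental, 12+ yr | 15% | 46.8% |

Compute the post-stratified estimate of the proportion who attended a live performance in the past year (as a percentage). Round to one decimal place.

Weight each group's respondent value by its population share:
  owner-occupied, 0–11 yr: 0.52 × 59.4 = 30.888
  owner-occupied, 12+ yr: 0.2 × 30.9 = 6.18
  private rental, 0–11 yr: 0.13 × 32.4 = 4.212
  private rental, 12+ yr: 0.15 × 46.8 = 7.02
Post-stratified estimate = 48.3 → 48.3%.

48.3%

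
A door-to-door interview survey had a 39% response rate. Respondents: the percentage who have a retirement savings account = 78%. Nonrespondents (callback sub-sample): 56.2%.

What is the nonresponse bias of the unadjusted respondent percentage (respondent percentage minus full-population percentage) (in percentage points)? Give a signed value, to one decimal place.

Nonresponse fraction = 1 − 0.39 = 0.61.
Bias = (nonresponse fraction) × (respondent percentage − nonrespondent percentage)
     = 0.61 × (78 − 56.2) = 0.61 × 21.8 = 13.298.

+13.3 percentage points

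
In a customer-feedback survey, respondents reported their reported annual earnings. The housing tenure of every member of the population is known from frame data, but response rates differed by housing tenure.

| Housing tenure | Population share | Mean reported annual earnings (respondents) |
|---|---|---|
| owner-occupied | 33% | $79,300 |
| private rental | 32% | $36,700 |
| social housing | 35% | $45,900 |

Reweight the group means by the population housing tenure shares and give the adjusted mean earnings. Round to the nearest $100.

$54,000

Each cell contributes population-share × respondent value:
  owner-occupied: 0.33 × 79,300 = 26,169
  private rental: 0.32 × 36,700 = 11,744
  social housing: 0.35 × 45,900 = 16,065
Post-stratified estimate = 53,978 → $54,000.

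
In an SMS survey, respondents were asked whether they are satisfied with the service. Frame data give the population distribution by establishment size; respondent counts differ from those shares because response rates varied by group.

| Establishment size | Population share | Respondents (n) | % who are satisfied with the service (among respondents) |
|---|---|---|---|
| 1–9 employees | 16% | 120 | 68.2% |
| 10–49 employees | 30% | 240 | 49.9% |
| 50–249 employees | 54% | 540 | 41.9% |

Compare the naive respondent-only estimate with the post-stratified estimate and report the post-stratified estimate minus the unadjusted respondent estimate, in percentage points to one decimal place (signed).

Without adjustment, the pooled respondent share is:
  (120/900)×68.2 + (240/900)×49.9 + (540/900)×41.9 = 47.54%
Post-stratifying to population shares instead:
  0.16×68.2 + 0.3×49.9 + 0.54×41.9 = 48.508%
Difference = 48.508 − 47.54 = 0.968 pp.

+1.0 percentage points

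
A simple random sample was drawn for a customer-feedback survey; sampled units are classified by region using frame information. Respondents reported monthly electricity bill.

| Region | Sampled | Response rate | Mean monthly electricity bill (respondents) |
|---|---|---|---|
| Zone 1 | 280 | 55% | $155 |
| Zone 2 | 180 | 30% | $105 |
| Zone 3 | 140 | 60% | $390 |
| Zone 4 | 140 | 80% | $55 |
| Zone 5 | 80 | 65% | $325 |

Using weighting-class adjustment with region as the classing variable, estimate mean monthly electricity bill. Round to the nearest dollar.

Each respondent's weight = sampled/responded in their class; summing within a class gives n_sampled, so:
  Zone 1: 280 × 155 = 43,400
  Zone 2: 180 × 105 = 18,900
  Zone 3: 140 × 390 = 54,600
  Zone 4: 140 × 55 = 7700
  Zone 5: 80 × 325 = 26,000
Adjusted estimate = 150,600 / 820 = 183.659 → $184.

$184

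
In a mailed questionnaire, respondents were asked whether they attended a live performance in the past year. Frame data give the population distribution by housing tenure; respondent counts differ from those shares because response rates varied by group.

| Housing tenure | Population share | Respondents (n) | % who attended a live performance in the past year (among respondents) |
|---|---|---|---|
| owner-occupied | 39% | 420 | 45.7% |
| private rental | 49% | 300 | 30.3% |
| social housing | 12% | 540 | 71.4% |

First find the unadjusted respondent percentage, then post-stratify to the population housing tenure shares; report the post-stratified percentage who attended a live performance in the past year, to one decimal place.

Unadjusted (pooled respondent) estimate weights by respondent counts:
  (420/1260)×45.7 + (300/1260)×30.3 + (540/1260)×71.4 = 53.0476%
Reweighting by population housing tenure shares:
  0.39×45.7 + 0.49×30.3 + 0.12×71.4 = 41.238%

41.2%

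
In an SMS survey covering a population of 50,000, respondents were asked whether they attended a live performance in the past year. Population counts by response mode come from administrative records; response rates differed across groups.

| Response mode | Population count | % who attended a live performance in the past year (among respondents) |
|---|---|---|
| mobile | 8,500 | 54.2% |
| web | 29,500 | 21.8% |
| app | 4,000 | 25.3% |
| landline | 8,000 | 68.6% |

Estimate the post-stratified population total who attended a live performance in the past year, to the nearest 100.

Apply each group's respondent rate to its population count:
  mobile: 8,500 × 54.2% = 4607
  web: 29,500 × 21.8% = 6431
  app: 4,000 × 25.3% = 1012
  landline: 8,000 × 68.6% = 5488
Estimated total = 17,538 → 17,500.

17,500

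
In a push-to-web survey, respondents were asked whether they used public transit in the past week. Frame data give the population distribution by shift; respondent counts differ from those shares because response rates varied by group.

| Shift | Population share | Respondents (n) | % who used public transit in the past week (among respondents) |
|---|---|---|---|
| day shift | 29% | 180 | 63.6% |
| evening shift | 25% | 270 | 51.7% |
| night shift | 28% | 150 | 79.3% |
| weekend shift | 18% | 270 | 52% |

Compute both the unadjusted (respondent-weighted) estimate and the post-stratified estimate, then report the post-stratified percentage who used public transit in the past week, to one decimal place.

Without adjustment, the pooled respondent share is:
  (180/870)×63.6 + (270/870)×51.7 + (150/870)×79.3 + (270/870)×52 = 59.0138%
Post-stratifying to population shares instead:
  0.29×63.6 + 0.25×51.7 + 0.28×79.3 + 0.18×52 = 62.933%

62.9%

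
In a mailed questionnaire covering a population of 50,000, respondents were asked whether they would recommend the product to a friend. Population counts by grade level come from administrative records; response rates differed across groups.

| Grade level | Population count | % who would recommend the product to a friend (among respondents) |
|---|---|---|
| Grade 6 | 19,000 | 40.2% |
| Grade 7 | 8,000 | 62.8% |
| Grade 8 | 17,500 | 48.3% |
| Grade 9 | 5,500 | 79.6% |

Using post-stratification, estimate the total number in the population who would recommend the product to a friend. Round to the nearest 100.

Apply each group's respondent rate to its population count:
  Grade 6: 19,000 × 40.2% = 7638
  Grade 7: 8,000 × 62.8% = 5024
  Grade 8: 17,500 × 48.3% = 8452.5
  Grade 9: 5,500 × 79.6% = 4378
Estimated total = 25492.5 → 25,500.

25,500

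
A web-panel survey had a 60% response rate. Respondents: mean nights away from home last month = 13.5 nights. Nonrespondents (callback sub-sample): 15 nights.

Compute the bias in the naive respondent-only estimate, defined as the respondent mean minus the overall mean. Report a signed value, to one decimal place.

Nonresponse fraction = 1 − 0.6 = 0.4.
Bias = (nonresponse fraction) × (respondent mean − nonrespondent mean)
     = 0.4 × (13.5 − 15) = 0.4 × -1.5 = -0.6.

-0.6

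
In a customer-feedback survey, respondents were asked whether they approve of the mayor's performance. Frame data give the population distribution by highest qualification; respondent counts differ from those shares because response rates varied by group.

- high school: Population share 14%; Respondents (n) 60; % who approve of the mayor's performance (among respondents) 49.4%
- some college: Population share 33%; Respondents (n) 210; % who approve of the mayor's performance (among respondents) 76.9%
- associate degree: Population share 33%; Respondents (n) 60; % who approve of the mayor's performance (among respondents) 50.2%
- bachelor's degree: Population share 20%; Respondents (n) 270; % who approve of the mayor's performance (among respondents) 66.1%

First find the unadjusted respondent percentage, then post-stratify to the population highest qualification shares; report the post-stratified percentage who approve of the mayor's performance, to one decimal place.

62.1%

Without adjustment, the pooled respondent share is:
  (60/600)×49.4 + (210/600)×76.9 + (60/600)×50.2 + (270/600)×66.1 = 66.62%
Post-stratified estimate weights by population shares:
  0.14×49.4 + 0.33×76.9 + 0.33×50.2 + 0.2×66.1 = 62.079%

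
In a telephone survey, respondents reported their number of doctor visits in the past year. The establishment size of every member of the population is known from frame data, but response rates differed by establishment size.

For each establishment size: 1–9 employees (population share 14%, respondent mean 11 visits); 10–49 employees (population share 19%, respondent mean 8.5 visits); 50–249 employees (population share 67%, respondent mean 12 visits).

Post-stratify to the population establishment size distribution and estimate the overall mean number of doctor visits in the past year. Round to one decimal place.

Weight each group's respondent value by its population share:
  1–9 employees: 0.14 × 11 = 1.54
  10–49 employees: 0.19 × 8.5 = 1.615
  50–249 employees: 0.67 × 12 = 8.04
Post-stratified estimate = 11.195 → 11.2.

11.2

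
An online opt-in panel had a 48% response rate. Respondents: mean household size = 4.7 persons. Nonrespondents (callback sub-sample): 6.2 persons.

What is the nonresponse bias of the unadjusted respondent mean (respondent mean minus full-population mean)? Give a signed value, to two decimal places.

Nonresponse fraction = 1 − 0.48 = 0.52.
Bias = (nonresponse fraction) × (respondent mean − nonrespondent mean)
     = 0.52 × (4.7 − 6.2) = 0.52 × -1.5 = -0.78.

-0.78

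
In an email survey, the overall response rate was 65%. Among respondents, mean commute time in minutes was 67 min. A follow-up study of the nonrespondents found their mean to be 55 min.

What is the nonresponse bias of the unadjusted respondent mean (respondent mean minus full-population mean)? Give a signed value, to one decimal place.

Nonresponse fraction = 1 − 0.65 = 0.35.
Bias = (nonresponse fraction) × (respondent mean − nonrespondent mean)
     = 0.35 × (67 − 55) = 0.35 × 12 = 4.2.

+4.2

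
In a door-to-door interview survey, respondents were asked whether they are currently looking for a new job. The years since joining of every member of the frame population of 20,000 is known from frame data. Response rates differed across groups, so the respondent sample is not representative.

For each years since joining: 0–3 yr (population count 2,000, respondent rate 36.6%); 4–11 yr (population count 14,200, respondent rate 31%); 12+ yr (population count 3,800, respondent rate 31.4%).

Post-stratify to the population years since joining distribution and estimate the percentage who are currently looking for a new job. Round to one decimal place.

31.6%

Each cell contributes population-share × respondent value:
  0–3 yr: (2,000/20,000) × 36.6 = 3.66
  4–11 yr: (14,200/20,000) × 31 = 22.01
  12+ yr: (3,800/20,000) × 31.4 = 5.966
Post-stratified estimate = 31.636 → 31.6%.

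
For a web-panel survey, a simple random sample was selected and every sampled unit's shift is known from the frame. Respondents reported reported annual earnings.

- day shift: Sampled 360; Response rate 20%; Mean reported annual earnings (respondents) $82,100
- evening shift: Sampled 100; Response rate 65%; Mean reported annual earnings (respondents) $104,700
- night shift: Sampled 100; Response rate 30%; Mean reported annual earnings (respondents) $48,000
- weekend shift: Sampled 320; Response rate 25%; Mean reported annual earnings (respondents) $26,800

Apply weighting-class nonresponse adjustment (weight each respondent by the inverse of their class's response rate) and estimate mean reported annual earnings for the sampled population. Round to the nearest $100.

Inverse-response-rate weighting restores each class to its sampled count, so class totals weight by n_sampled:
  day shift: 360 × 82,100 = 29,556,000
  evening shift: 100 × 104,700 = 10,470,000
  night shift: 100 × 48,000 = 4,800,000
  weekend shift: 320 × 26,800 = 8,576,000
Adjusted estimate = 53,402,000 / 880 = 60684.1 → $60,700.

$60,700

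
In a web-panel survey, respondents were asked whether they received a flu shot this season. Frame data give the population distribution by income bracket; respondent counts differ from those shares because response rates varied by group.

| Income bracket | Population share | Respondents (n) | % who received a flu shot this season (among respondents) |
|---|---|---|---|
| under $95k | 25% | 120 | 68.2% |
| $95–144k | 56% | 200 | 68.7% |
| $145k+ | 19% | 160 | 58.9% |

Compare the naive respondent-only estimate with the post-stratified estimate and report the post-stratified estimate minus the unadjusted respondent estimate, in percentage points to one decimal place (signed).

Naive respondent-only estimate (weights = respondent counts):
  (120/480)×68.2 + (200/480)×68.7 + (160/480)×58.9 = 65.3083%
Post-stratified estimate weights by population shares:
  0.25×68.2 + 0.56×68.7 + 0.19×58.9 = 66.713%
Difference = 66.713 − 65.3083 = 1.4047 pp.

+1.4 percentage points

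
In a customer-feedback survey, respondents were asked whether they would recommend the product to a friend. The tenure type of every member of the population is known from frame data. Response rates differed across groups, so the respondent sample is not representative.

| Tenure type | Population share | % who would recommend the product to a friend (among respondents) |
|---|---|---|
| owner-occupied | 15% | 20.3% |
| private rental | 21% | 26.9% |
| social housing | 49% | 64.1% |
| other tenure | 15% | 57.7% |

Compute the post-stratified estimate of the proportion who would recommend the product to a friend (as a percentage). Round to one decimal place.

Reweight to the known tenure type distribution:
  owner-occupied: 0.15 × 20.3 = 3.045
  private rental: 0.21 × 26.9 = 5.649
  social housing: 0.49 × 64.1 = 31.409
  other tenure: 0.15 × 57.7 = 8.655
Post-stratified estimate = 48.758 → 48.8%.

48.8%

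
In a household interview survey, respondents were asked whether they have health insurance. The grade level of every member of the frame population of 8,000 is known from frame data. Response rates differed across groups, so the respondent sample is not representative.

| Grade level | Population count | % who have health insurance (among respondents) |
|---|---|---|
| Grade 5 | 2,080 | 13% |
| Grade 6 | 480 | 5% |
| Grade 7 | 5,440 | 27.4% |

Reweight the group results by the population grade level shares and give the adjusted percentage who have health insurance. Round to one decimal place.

22.3%

Reweight to the known grade level distribution:
  Grade 5: (2,080/8,000) × 13 = 3.38
  Grade 6: (480/8,000) × 5 = 0.3
  Grade 7: (5,440/8,000) × 27.4 = 18.632
Post-stratified estimate = 22.312 → 22.3%.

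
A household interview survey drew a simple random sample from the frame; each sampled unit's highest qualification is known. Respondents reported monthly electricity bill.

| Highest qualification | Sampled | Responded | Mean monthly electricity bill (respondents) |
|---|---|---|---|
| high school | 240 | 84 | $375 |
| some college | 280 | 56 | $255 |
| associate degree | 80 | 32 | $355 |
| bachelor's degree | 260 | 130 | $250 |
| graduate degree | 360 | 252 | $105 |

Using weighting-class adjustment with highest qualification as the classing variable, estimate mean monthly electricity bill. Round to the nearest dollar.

Response rates by class: high school 84/240 = 35%, some college 56/280 = 20%, associate degree 32/80 = 40%, bachelor's degree 130/260 = 50%, graduate degree 252/360 = 70%.
Each respondent's weight = sampled/responded in their class; summing within a class gives n_sampled, so:
  high school: 240 × 375 = 90,000
  some college: 280 × 255 = 71,400
  associate degree: 80 × 355 = 28,400
  bachelor's degree: 260 × 250 = 65,000
  graduate degree: 360 × 105 = 37,800
Adjusted estimate = 292,600 / 1,220 = 239.836 → $240.

$240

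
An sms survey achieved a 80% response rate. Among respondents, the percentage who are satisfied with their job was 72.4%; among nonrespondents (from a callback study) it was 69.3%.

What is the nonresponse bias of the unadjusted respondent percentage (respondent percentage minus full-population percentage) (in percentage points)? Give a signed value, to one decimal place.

+0.6 percentage points

Nonresponse fraction = 1 − 0.8 = 0.2.
Bias = (nonresponse fraction) × (respondent percentage − nonrespondent percentage)
     = 0.2 × (72.4 − 69.3) = 0.2 × 3.1 = 0.62.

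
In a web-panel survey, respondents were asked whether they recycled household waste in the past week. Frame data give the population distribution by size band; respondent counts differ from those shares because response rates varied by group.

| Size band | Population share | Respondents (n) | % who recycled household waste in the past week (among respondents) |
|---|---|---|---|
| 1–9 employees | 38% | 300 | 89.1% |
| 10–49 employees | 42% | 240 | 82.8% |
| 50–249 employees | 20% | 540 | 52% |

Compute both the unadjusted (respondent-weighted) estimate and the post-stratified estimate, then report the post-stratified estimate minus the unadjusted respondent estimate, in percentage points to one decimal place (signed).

Without adjustment, the pooled respondent share is:
  (300/1080)×89.1 + (240/1080)×82.8 + (540/1080)×52 = 69.15%
Reweighting by population size band shares:
  0.38×89.1 + 0.42×82.8 + 0.2×52 = 79.034%
Difference = 79.034 − 69.15 = 9.884 pp.

+9.9 percentage points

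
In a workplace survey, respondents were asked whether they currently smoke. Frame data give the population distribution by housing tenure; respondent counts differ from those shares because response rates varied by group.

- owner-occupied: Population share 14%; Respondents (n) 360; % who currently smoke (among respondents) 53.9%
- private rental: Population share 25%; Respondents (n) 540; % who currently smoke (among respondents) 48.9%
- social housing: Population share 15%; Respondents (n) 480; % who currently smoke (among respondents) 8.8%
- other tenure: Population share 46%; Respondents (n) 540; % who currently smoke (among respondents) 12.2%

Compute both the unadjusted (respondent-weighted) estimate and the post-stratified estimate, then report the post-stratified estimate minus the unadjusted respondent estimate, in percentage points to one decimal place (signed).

Naive respondent-only estimate (weights = respondent counts):
  (360/1920)×53.9 + (540/1920)×48.9 + (480/1920)×8.8 + (540/1920)×12.2 = 29.4906%
Post-stratified estimate weights by population shares:
  0.14×53.9 + 0.25×48.9 + 0.15×8.8 + 0.46×12.2 = 26.703%
Difference = 26.703 − 29.4906 = -2.7876 pp.

-2.8 percentage points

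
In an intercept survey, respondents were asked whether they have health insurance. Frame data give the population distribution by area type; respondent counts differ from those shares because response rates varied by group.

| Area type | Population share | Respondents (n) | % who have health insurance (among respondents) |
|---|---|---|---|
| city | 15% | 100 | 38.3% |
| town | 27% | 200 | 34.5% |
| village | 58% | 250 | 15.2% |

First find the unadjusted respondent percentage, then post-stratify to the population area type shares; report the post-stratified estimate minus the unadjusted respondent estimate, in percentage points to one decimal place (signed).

-2.5 percentage points

Without adjustment, the pooled respondent share is:
  (100/550)×38.3 + (200/550)×34.5 + (250/550)×15.2 = 26.4182%
Post-stratified estimate weights by population shares:
  0.15×38.3 + 0.27×34.5 + 0.58×15.2 = 23.876%
Difference = 23.876 − 26.4182 = -2.5422 pp.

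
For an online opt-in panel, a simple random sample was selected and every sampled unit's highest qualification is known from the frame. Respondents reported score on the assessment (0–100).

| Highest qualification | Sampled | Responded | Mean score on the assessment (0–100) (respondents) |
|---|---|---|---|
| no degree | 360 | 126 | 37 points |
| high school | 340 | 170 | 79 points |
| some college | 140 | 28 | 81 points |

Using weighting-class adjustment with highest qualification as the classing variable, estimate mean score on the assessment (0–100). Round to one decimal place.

Response rates by class: no degree 126/360 = 35%, high school 170/340 = 50%, some college 28/140 = 20%.
Each respondent's weight = sampled/responded in their class; summing within a class gives n_sampled, so:
  no degree: 360 × 37 = 13,320
  high school: 340 × 79 = 26,860
  some college: 140 × 81 = 11,340
Adjusted estimate = 51,520 / 840 = 61.3333 → 61.3.

61.3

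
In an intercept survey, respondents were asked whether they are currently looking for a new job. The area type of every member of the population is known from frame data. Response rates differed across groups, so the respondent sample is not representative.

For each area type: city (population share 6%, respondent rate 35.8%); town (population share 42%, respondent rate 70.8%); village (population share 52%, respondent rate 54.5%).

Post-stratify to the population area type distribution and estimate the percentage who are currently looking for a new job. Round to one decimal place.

Reweight to the known area type distribution:
  city: 0.06 × 35.8 = 2.148
  town: 0.42 × 70.8 = 29.736
  village: 0.52 × 54.5 = 28.34
Post-stratified estimate = 60.224 → 60.2%.

60.2%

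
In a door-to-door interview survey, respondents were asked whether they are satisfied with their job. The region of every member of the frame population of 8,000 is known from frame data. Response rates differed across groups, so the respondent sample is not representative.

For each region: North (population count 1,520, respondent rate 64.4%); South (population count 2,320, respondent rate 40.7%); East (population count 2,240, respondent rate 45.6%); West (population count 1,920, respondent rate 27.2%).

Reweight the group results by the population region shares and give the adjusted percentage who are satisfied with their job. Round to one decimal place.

43.3%

Weight each group's respondent value by its population share:
  North: (1,520/8,000) × 64.4 = 12.236
  South: (2,320/8,000) × 40.7 = 11.803
  East: (2,240/8,000) × 45.6 = 12.768
  West: (1,920/8,000) × 27.2 = 6.528
Post-stratified estimate = 43.335 → 43.3%.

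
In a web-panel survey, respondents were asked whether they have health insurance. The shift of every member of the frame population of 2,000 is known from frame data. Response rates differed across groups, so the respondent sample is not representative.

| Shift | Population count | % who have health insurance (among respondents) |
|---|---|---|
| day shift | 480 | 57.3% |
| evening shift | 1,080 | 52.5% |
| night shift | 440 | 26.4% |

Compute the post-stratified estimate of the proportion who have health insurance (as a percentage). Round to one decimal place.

47.9%

Reweight to the known shift distribution:
  day shift: (480/2,000) × 57.3 = 13.752
  evening shift: (1,080/2,000) × 52.5 = 28.35
  night shift: (440/2,000) × 26.4 = 5.808
Post-stratified estimate = 47.91 → 47.9%.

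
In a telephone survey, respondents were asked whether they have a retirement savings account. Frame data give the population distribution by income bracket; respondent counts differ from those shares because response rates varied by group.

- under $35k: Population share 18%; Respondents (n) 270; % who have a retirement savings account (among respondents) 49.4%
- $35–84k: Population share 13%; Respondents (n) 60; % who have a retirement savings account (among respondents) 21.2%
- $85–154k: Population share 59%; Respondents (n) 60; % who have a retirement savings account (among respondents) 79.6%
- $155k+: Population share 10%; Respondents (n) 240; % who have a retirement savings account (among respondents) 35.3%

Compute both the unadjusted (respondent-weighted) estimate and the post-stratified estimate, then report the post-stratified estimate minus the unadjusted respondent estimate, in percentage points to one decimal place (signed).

+17.9 percentage points

Unadjusted (pooled respondent) estimate weights by respondent counts:
  (270/630)×49.4 + (60/630)×21.2 + (60/630)×79.6 + (240/630)×35.3 = 44.219%
Post-stratifying to population shares instead:
  0.18×49.4 + 0.13×21.2 + 0.59×79.6 + 0.1×35.3 = 62.142%
Difference = 62.142 − 44.219 = 17.923 pp.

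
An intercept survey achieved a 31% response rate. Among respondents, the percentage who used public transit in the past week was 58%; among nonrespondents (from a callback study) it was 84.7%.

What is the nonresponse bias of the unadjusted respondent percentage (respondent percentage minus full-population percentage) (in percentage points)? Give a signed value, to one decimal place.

-18.4 percentage points

Nonresponse fraction = 1 − 0.31 = 0.69.
Bias = (nonresponse fraction) × (respondent percentage − nonrespondent percentage)
     = 0.69 × (58 − 84.7) = 0.69 × -26.7 = -18.423.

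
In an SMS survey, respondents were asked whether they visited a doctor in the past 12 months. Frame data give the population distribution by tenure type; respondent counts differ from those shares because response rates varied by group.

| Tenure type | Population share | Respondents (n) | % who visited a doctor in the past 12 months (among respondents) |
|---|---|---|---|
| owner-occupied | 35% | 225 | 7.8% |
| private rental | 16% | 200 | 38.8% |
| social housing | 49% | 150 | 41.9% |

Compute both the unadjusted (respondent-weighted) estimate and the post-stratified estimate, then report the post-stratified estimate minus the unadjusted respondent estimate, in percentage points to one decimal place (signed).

+2.0 percentage points

Naive respondent-only estimate (weights = respondent counts):
  (225/575)×7.8 + (200/575)×38.8 + (150/575)×41.9 = 27.4783%
Post-stratifying to population shares instead:
  0.35×7.8 + 0.16×38.8 + 0.49×41.9 = 29.469%
Difference = 29.469 − 27.4783 = 1.9907 pp.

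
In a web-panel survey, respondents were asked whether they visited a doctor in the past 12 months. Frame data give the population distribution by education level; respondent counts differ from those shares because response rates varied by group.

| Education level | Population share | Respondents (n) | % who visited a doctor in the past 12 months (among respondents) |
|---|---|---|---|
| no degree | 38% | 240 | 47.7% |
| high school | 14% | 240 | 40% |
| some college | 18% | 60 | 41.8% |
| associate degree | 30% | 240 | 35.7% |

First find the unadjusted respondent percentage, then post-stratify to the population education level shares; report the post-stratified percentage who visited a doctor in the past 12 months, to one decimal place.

Naive respondent-only estimate (weights = respondent counts):
  (240/780)×47.7 + (240/780)×40 + (60/780)×41.8 + (240/780)×35.7 = 41.1846%
Reweighting by population education level shares:
  0.38×47.7 + 0.14×40 + 0.18×41.8 + 0.3×35.7 = 41.96%

42.0%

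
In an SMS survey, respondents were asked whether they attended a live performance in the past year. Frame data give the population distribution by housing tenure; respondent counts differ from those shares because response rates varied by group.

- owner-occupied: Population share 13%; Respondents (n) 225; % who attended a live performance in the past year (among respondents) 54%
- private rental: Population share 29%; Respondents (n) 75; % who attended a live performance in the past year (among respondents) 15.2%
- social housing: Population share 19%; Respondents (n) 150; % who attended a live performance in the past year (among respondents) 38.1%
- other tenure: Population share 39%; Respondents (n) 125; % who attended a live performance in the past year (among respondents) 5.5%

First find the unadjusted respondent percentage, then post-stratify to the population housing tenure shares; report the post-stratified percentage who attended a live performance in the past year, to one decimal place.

20.8%

Naive respondent-only estimate (weights = respondent counts):
  (225/575)×54 + (75/575)×15.2 + (150/575)×38.1 + (125/575)×5.5 = 34.2478%
Post-stratified estimate weights by population shares:
  0.13×54 + 0.29×15.2 + 0.19×38.1 + 0.39×5.5 = 20.812%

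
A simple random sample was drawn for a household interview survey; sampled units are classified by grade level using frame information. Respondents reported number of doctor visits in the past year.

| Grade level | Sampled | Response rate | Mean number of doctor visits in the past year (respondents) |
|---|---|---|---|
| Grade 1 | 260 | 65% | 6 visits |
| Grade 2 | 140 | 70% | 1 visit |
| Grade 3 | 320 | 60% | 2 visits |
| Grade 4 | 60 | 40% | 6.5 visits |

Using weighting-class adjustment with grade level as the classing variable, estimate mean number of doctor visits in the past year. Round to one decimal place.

Each respondent's weight = sampled/responded in their class; summing within a class gives n_sampled, so:
  Grade 1: 260 × 6 = 1560
  Grade 2: 140 × 1 = 140
  Grade 3: 320 × 2 = 640
  Grade 4: 60 × 6.5 = 390
Adjusted estimate = 2730 / 780 = 3.5 → 3.5.

3.5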